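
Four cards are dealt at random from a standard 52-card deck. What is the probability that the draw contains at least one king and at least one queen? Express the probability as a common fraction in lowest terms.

There are C(52,4) = 270725 possible draws.
By inclusion-exclusion on the complements, draws missing all kings or all queens: C(48,4) + C(48,4) − C(44,4) = 194580 + 194580 − 135751 = 253409.
So draws with at least one of each: 270725 − 253409 = 17316, probability 17316/270725 = 1332/20825.

1332/20825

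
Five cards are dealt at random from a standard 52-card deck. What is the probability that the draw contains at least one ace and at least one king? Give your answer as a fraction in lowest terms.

6509/64974

There are C(52,5) = 2598960 possible draws.
By inclusion-exclusion on the complements, draws missing all aces or all kings: C(48,5) + C(48,5) − C(44,5) = 1712304 + 1712304 − 1086008 = 2338600.
So draws with at least one of each: 2598960 − 2338600 = 260360, probability 260360/2598960 = 6509/64974.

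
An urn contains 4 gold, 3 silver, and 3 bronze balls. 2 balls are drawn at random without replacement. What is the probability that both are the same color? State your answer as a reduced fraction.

4/15

There are C(10,2) = 45 ways to draw 2 balls.
All same color: C(4,2) + C(3,2) + C(3,2) = 6 + 3 + 3 = 12.
Probability = 12/45 = 4/15.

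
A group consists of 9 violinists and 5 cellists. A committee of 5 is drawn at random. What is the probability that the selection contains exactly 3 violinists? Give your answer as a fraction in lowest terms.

Total number of selections: C(14,5) = 2002.
Selections with exactly 3 violinists: choose 3 of the 9 violinists and 2 of the 5 cellists, C(9,3)·C(5,2) = 84·10 = 840.
Probability = 840/2002 = 60/143.

60/143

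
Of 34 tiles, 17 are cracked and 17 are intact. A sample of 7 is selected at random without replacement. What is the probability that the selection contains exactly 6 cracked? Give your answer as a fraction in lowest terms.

1547/39556

The sample space is all 7-subsets of the 34: C(34,7) = 5379616.
Selections with exactly 6 cracked: choose 6 of the 17 cracked and 1 of the 17 intact, C(17,6)·C(17,1) = 12376·17 = 210392.
Probability = 210392/5379616 = 1547/39556.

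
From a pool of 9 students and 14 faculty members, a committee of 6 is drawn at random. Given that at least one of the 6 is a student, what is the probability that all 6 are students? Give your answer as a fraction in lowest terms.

Work in counts. Selections with at least one student: C(23,6) − C(14,6) = 100947 − 3003 = 97944.
Of those, selections where all 6 are students: C(9,6) = 84.
Conditional probability = 84/97944 = 1/1166.

1/1166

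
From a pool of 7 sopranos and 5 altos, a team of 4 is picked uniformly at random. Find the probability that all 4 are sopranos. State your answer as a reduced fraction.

7/99

There are C(12,4) = 495 possible selections.
Selections with all sopranos: C(7,4) = 35.
Probability = 35/495 = 7/99.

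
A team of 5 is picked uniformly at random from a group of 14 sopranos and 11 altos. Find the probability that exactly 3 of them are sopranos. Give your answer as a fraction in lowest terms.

There are C(25,5) = 53130 ways to choose 5 from 25.
Selections with exactly 3 sopranos: choose 3 of the 14 sopranos and 2 of the 11 altos, C(14,3)·C(11,2) = 364·55 = 20020.
Probability = 20020/53130 = 26/69.

26/69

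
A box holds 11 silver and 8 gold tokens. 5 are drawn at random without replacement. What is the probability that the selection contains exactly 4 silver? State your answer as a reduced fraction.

There are C(19,5) = 11628 ways to choose 5 from 19.
Selections with exactly 4 silver: choose 4 of the 11 silver and 1 of the 8 gold, C(11,4)·C(8,1) = 330·8 = 2640.
Probability = 2640/11628 = 220/969.

220/969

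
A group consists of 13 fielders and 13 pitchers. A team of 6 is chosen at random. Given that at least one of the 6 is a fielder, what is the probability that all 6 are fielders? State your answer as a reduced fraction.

6/799

Work in counts. Selections with at least one fielder: C(26,6) − C(13,6) = 230230 − 1716 = 228514.
Of those, selections where all 6 are fielders: C(13,6) = 1716.
Conditional probability = 1716/228514 = 6/799.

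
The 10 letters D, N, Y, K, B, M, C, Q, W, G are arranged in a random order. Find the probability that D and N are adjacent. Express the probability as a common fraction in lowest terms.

There are 10! = 3628800 arrangements.
Treat D and N as a block: 9! arrangements of the blocks × 2 orders within the block = 2·362880 = 725760.
Probability = 725760/3628800 = 1/5.

1/5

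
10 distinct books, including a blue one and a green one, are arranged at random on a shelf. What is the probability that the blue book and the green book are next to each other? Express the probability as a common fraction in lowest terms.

1/5

There are 10! = 3628800 arrangements.
Treat the blue book and the green book as a block: 9! arrangements of the blocks × 2 orders within the block = 2·362880 = 725760.
Probability = 725760/3628800 = 1/5.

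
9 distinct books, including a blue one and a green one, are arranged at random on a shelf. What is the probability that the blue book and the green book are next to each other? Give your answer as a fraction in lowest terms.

There are 9! = 362880 arrangements.
Treat the blue book and the green book as a block: 8! arrangements of the blocks × 2 orders within the block = 2·40320 = 80640.
Probability = 80640/362880 = 2/9.

2/9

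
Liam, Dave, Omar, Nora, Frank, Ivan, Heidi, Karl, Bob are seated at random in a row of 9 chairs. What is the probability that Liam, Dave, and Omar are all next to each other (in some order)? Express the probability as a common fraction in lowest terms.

There are 9! = 362880 arrangements.
Treat the three as one block: 7! placements × 3! orders within the block = 5040·6 = 30240.
Probability = 30240/362880 = 1/12.

1/12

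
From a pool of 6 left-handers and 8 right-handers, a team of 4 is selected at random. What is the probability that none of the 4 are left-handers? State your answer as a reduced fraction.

10/143

There are C(14,4) = 1001 possible selections.
Selections with no left-handers (all right-handers): C(8,4) = 70.
Probability = 70/1001 = 10/143.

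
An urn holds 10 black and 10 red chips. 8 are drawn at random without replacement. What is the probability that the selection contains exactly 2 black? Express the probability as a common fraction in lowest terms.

315/4199

Total number of selections: C(20,8) = 125970.
Selections with exactly 2 black: choose 2 of the 10 black and 6 of the 10 red, C(10,2)·C(10,6) = 45·210 = 9450.
Probability = 9450/125970 = 315/4199.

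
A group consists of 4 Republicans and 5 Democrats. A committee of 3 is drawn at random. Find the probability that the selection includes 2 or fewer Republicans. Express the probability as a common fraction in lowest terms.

Total selections: C(9,3) = 84.
Favorable selections (2 or fewer Republicans): C(4,0)·C(5,3) + C(4,1)·C(5,2) + C(4,2)·C(5,1) = 10 + 40 + 30 = 80.
Probability = 80/84 = 20/21.

20/21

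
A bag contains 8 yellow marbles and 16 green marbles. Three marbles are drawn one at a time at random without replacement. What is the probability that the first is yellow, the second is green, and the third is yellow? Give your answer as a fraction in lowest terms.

Multiply the conditional probabilities at each draw: 8/24 · 16/23 · 7/22 = 896/12144 = 56/759.

56/759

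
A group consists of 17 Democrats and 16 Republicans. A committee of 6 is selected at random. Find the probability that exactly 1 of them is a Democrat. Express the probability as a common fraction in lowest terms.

663/9889

The sample space is all 6-subsets of the 33: C(33,6) = 1107568.
Selections with exactly 1 Democrat: choose 1 of the 17 Democrats and 5 of the 16 Republicans, C(17,1)·C(16,5) = 17·4368 = 74256.
Probability = 74256/1107568 = 663/9889.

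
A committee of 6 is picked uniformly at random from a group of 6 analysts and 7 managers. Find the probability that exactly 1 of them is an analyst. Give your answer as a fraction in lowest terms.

There are C(13,6) = 1716 ways to choose 6 from 13.
Selections with exactly 1 analyst: choose 1 of the 6 analysts and 5 of the 7 managers, C(6,1)·C(7,5) = 6·21 = 126.
Probability = 126/1716 = 21/286.

21/286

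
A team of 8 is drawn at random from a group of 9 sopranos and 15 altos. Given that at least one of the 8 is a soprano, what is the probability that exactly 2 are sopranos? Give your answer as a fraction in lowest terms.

Work in counts. Selections with at least one soprano: C(24,8) − C(15,8) = 735471 − 6435 = 729036.
Of those, selections where exactly 2 are sopranos: C(9,2)·C(15,6) = 36·5005 = 180180.
Conditional probability = 180180/729036 = 65/263.

65/263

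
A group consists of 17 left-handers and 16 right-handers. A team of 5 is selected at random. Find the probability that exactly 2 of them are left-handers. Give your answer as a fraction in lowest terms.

9520/29667

The sample space is all 5-subsets of the 33: C(33,5) = 237336.
Selections with exactly 2 left-handers: choose 2 of the 17 left-handers and 3 of the 16 right-handers, C(17,2)·C(16,3) = 136·560 = 76160.
Probability = 76160/237336 = 9520/29667.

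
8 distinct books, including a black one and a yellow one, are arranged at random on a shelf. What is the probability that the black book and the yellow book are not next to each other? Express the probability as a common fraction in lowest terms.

3/4

There are 8! = 40320 arrangements.
Arrangements with the black book and the yellow book adjacent: 2·7! = 10080.
So not adjacent: 40320 − 10080 = 30240, probability 30240/40320 = 3/4.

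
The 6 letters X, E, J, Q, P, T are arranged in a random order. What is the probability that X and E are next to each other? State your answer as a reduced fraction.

There are 6! = 720 arrangements.
Treat X and E as a block: 5! arrangements of the blocks × 2 orders within the block = 2·120 = 240.
Probability = 240/720 = 1/3.

1/3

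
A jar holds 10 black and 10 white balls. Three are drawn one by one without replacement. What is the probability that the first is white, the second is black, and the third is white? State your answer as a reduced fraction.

Multiply the conditional probabilities at each draw: 10/20 · 10/19 · 9/18 = 900/6840 = 5/38.

5/38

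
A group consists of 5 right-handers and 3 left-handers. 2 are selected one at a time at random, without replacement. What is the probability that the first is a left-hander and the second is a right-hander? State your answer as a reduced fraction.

Multiply the conditional probabilities at each draw: 3/8 · 5/7 = 15/56.

15/56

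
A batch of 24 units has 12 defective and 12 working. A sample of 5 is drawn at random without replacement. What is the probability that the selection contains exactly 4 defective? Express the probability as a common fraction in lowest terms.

45/322

Total number of selections: C(24,5) = 42504.
Selections with exactly 4 defective: choose 4 of the 12 defective and 1 of the 12 working, C(12,4)·C(12,1) = 495·12 = 5940.
Probability = 5940/42504 = 45/322.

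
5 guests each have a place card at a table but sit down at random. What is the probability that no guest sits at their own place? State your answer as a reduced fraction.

There are 5! = 120 seatings.
By inclusion-exclusion, seatings with no fixed points: C(5,0)·5! − C(5,1)·4! + C(5,2)·3! − C(5,3)·2! + C(5,4)·1! − C(5,5)·0! = 44.
Probability = 44/120 = 11/30.

11/30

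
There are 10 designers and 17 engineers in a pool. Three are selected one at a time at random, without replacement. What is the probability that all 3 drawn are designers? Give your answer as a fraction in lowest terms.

8/195

Multiply the conditional probabilities at each draw: 10/27 · 9/26 · 8/25 = 720/17550 = 8/195.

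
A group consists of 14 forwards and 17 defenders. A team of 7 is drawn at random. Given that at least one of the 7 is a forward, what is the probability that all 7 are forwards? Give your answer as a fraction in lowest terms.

264/200779

Work in counts. Selections with at least one forward: C(31,7) − C(17,7) = 2629575 − 19448 = 2610127.
Of those, selections where all 7 are forwards: C(14,7) = 3432.
Conditional probability = 3432/2610127 = 264/200779.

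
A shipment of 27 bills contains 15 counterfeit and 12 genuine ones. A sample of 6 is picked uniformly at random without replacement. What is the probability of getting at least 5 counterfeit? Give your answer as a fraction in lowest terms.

287/2070

There are C(27,6) = 296010 ways to choose the 6.
Favorable selections (at least 5 counterfeit): C(15,5)·C(12,1) + C(15,6)·C(12,0) = 36036 + 5005 = 41041.
Probability = 41041/296010 = 287/2070.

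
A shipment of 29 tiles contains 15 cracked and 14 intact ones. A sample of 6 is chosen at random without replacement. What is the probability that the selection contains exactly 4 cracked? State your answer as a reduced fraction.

91/348

There are C(29,6) = 475020 ways to choose 6 from 29.
Selections with exactly 4 cracked: choose 4 of the 15 cracked and 2 of the 14 intact, C(15,4)·C(14,2) = 1365·91 = 124215.
Probability = 124215/475020 = 91/348.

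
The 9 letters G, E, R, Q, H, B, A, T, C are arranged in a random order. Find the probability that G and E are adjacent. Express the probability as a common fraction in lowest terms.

2/9

There are 9! = 362880 arrangements.
Treat G and E as a block: 8! arrangements of the blocks × 2 orders within the block = 2·40320 = 80640.
Probability = 80640/362880 = 2/9.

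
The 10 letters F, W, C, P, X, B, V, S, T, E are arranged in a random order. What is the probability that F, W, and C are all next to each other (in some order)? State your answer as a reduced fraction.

1/15

There are 10! = 3628800 arrangements.
Treat the three as one block: 8! placements × 3! orders within the block = 40320·6 = 241920.
Probability = 241920/3628800 = 1/15.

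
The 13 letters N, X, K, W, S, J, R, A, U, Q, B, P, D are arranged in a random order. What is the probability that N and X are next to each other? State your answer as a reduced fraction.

There are 13! = 6227020800 arrangements.
Treat N and X as a block: 12! arrangements of the blocks × 2 orders within the block = 2·479001600 = 958003200.
Probability = 958003200/6227020800 = 2/13.

2/13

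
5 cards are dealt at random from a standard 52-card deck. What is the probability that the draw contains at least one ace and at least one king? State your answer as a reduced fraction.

6509/64974

There are C(52,5) = 2598960 possible draws.
By inclusion-exclusion on the complements, draws missing all aces or all kings: C(48,5) + C(48,5) − C(44,5) = 1712304 + 1712304 − 1086008 = 2338600.
So draws with at least one of each: 2598960 − 2338600 = 260360, probability 260360/2598960 = 6509/64974.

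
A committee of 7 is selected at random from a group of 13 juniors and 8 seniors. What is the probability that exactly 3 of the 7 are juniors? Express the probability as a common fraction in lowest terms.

There are C(21,7) = 116280 ways to choose 7 from 21.
Selections with exactly 3 juniors: choose 3 of the 13 juniors and 4 of the 8 seniors, C(13,3)·C(8,4) = 286·70 = 20020.
Probability = 20020/116280 = 1001/5814.

1001/5814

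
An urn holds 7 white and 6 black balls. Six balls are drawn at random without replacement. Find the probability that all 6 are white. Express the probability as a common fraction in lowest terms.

There are C(13,6) = 1716 possible selections.
Selections with all white: C(7,6) = 7.
Probability = 7/1716.

7/1716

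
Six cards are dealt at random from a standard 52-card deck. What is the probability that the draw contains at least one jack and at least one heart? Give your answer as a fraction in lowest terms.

There are C(52,6) = 20358520 possible draws.
By inclusion-exclusion on the complements, draws missing all jacks or all hearts: C(48,6) + C(39,6) − C(36,6) = 12271512 + 3262623 − 1947792 = 13586343.
So draws with at least one of each: 20358520 − 13586343 = 6772177, probability 6772177/20358520.

6772177/20358520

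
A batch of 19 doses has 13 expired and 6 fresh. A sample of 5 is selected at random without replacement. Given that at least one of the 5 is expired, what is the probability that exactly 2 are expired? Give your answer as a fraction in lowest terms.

Work in counts. Selections with at least one expired: C(19,5) − C(6,5) = 11628 − 6 = 11622.
Of those, selections where exactly 2 are expired: C(13,2)·C(6,3) = 78·20 = 1560.
Conditional probability = 1560/11622 = 20/149.

20/149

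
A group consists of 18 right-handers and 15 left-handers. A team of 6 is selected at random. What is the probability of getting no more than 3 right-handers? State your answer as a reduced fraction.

5707/9889

There are C(33,6) = 1107568 ways to choose the 6.
Count the complement (more than 3 right-handers): C(18,4)·C(15,2) + C(18,5)·C(15,1) + C(18,6)·C(15,0) = 321300 + 128520 + 18564 = 468384.
Probability = 1 − 468384/1107568 = 639184/1107568 = 5707/9889.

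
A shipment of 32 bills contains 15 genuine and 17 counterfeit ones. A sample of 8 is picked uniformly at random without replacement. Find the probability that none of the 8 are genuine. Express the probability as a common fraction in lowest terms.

There are C(32,8) = 10518300 possible selections.
Selections with no genuine (all counterfeit): C(17,8) = 24310.
Probability = 24310/10518300 = 187/80910.

187/80910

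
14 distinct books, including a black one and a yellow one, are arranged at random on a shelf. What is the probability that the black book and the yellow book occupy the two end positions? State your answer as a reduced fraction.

1/91

There are 14! = 87178291200 arrangements.
Place the black book and the yellow book at the ends in 2 ways, arrange the remaining 12 in 12! = 479001600 ways: 2·479001600 = 958003200.
Probability = 958003200/87178291200 = 1/91.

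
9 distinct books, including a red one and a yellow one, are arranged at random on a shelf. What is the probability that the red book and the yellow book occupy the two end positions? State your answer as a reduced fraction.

1/36

There are 9! = 362880 arrangements.
Place the red book and the yellow book at the ends in 2 ways, arrange the remaining 7 in 7! = 5040 ways: 2·5040 = 10080.
Probability = 10080/362880 = 1/36.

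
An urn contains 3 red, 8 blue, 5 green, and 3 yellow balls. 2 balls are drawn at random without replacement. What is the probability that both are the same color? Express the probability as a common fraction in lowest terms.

44/171

There are C(19,2) = 171 ways to draw 2 balls.
All same color: C(3,2) + C(8,2) + C(5,2) + C(3,2) = 3 + 28 + 10 + 3 = 44.
Probability = 44/171.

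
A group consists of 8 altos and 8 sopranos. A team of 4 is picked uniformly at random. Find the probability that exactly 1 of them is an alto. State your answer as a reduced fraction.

Total number of selections: C(16,4) = 1820.
Selections with exactly 1 alto: choose 1 of the 8 altos and 3 of the 8 sopranos, C(8,1)·C(8,3) = 8·56 = 448.
Probability = 448/1820 = 16/65.

16/65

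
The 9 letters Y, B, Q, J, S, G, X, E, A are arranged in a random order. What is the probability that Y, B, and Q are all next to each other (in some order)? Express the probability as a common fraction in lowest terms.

1/12

There are 9! = 362880 arrangements.
Treat the three as one block: 7! placements × 3! orders within the block = 5040·6 = 30240.
Probability = 30240/362880 = 1/12.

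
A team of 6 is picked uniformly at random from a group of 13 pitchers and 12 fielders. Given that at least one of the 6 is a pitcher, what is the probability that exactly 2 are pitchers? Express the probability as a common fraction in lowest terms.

135/616

Work in counts. Selections with at least one pitcher: C(25,6) − C(12,6) = 177100 − 924 = 176176.
Of those, selections where exactly 2 are pitchers: C(13,2)·C(12,4) = 78·495 = 38610.
Conditional probability = 38610/176176 = 135/616.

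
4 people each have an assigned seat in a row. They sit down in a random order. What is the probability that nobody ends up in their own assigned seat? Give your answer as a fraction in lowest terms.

3/8

There are 4! = 24 seatings.
By inclusion-exclusion, seatings with no fixed points: C(4,0)·4! − C(4,1)·3! + C(4,2)·2! − C(4,3)·1! + C(4,4)·0! = 9.
Probability = 9/24 = 3/8.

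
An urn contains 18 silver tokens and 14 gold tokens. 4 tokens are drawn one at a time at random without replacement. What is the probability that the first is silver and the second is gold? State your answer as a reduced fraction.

Multiply the conditional probabilities at each draw: 18/32 · 14/31 = 252/992 = 63/248.

63/248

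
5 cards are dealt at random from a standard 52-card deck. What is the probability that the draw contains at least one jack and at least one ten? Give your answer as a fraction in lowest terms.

There are C(52,5) = 2598960 possible draws.
By inclusion-exclusion on the complements, draws missing all jacks or all tens: C(48,5) + C(48,5) − C(44,5) = 1712304 + 1712304 − 1086008 = 2338600.
So draws with at least one of each: 2598960 − 2338600 = 260360, probability 260360/2598960 = 6509/64974.

6509/64974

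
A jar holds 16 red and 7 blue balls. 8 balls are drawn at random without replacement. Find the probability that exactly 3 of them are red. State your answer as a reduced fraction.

1960/81719

Total number of selections: C(23,8) = 490314.
Selections with exactly 3 red: choose 3 of the 16 red and 5 of the 7 blue, C(16,3)·C(7,5) = 560·21 = 11760.
Probability = 11760/490314 = 1960/81719.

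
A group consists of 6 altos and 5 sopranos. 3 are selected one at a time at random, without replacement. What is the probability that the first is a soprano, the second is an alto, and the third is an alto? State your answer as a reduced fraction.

5/33

Multiply the conditional probabilities at each draw: 5/11 · 6/10 · 5/9 = 150/990 = 5/33.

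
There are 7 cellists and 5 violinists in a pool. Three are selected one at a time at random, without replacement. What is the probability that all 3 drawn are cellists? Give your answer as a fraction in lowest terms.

Multiply the conditional probabilities at each draw: 7/12 · 6/11 · 5/10 = 210/1320 = 7/44.

7/44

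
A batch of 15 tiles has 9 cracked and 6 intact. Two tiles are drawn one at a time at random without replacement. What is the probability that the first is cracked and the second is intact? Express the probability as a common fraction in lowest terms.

9/35

Multiply the conditional probabilities at each draw: 9/15 · 6/14 = 54/210 = 9/35.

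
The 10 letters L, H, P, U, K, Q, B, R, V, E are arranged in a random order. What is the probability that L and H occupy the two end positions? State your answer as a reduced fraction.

There are 10! = 3628800 arrangements.
Place L and H at the ends in 2 ways, arrange the remaining 8 in 8! = 40320 ways: 2·40320 = 80640.
Probability = 80640/3628800 = 1/45.

1/45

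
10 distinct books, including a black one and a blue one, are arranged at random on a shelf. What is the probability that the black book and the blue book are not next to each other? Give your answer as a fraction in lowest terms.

There are 10! = 3628800 arrangements.
Arrangements with the black book and the blue book adjacent: 2·9! = 725760.
So not adjacent: 3628800 − 725760 = 2903040, probability 2903040/3628800 = 4/5.

4/5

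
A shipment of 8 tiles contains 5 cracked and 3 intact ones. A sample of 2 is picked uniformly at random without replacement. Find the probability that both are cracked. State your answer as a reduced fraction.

There are C(8,2) = 28 possible selections.
Selections with all cracked: C(5,2) = 10.
Probability = 10/28 = 5/14.

5/14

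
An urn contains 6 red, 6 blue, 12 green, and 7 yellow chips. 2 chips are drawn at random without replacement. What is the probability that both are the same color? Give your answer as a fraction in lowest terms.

39/155

There are C(31,2) = 465 ways to draw 2 chips.
All same color: C(6,2) + C(6,2) + C(12,2) + C(7,2) = 15 + 15 + 66 + 21 = 117.
Probability = 117/465 = 39/155.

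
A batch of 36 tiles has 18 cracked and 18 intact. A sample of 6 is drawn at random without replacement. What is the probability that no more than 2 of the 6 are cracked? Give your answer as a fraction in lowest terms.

1571/4774

There are C(36,6) = 1947792 ways to choose the 6.
Favorable selections (no more than 2 cracked): C(18,0)·C(18,6) + C(18,1)·C(18,5) + C(18,2)·C(18,4) = 18564 + 154224 + 468180 = 640968.
Probability = 640968/1947792 = 1571/4774.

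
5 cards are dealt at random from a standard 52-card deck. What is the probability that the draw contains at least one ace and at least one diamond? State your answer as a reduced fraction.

There are C(52,5) = 2598960 possible draws.
By inclusion-exclusion on the complements, draws missing all aces or all diamonds: C(48,5) + C(39,5) − C(36,5) = 1712304 + 575757 − 376992 = 1911069.
So draws with at least one of each: 2598960 − 1911069 = 687891, probability 687891/2598960 = 229297/866320.

229297/866320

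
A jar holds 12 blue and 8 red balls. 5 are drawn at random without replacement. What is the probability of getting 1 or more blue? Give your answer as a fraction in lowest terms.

Total selections: C(20,5) = 15504.
The complement is all 5 are red: C(8,5) = 56.
Probability = 1 − 56/15504 = 15448/15504 = 1931/1938.

1931/1938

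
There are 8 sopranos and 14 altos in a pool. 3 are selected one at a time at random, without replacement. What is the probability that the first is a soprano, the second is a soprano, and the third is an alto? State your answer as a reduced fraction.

14/165

Multiply the conditional probabilities at each draw: 8/22 · 7/21 · 14/20 = 784/9240 = 14/165.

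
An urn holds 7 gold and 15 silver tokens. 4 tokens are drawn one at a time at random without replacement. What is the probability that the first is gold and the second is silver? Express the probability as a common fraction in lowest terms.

Multiply the conditional probabilities at each draw: 7/22 · 15/21 = 105/462 = 5/22.

5/22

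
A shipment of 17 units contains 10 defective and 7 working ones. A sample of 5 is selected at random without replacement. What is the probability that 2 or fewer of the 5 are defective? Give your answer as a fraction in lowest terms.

139/442

Total selections: C(17,5) = 6188.
Favorable selections (2 or fewer defective): C(10,0)·C(7,5) + C(10,1)·C(7,4) + C(10,2)·C(7,3) = 21 + 350 + 1575 = 1946.
Probability = 1946/6188 = 139/442.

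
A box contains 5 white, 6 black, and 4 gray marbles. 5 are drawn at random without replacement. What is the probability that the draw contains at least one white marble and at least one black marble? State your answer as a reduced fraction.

There are C(15,5) = 3003 possible draws.
By inclusion-exclusion on the complements, draws missing all white or all black: C(10,5) + C(9,5) − C(4,5) = 252 + 126 − 0 = 378.
So draws with at least one of each: 3003 − 378 = 2625, probability 2625/3003 = 125/143.

125/143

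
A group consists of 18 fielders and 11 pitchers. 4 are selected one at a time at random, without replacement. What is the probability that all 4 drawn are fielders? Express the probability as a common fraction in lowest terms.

340/2639

Multiply the conditional probabilities at each draw: 18/29 · 17/28 · 16/27 · 15/26 = 73440/570024 = 340/2639.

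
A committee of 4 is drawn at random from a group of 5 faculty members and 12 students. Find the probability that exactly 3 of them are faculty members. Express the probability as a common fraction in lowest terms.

Total number of selections: C(17,4) = 2380.
Selections with exactly 3 faculty members: choose 3 of the 5 faculty members and 1 of the 12 students, C(5,3)·C(12,1) = 10·12 = 120.
Probability = 120/2380 = 6/119.

6/119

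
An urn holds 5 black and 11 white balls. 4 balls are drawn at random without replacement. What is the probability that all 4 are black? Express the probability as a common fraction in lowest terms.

1/364

There are C(16,4) = 1820 possible selections.
Selections with all black: C(5,4) = 5.
Probability = 5/1820 = 1/364.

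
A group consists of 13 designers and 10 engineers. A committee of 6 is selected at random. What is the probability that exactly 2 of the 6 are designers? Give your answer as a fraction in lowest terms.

There are C(23,6) = 100947 ways to choose 6 from 23.
Selections with exactly 2 designers: choose 2 of the 13 designers and 4 of the 10 engineers, C(13,2)·C(10,4) = 78·210 = 16380.
Probability = 16380/100947 = 780/4807.

780/4807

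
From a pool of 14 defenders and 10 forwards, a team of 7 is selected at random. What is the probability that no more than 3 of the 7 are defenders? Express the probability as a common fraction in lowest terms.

Total selections: C(24,7) = 346104.
Favorable selections (no more than 3 defenders): C(14,0)·C(10,7) + C(14,1)·C(10,6) + C(14,2)·C(10,5) + C(14,3)·C(10,4) = 120 + 2940 + 22932 + 76440 = 102432.
Probability = 102432/346104 = 388/1311.

388/1311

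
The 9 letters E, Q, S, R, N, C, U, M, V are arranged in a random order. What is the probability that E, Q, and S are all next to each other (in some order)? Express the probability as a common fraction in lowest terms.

1/12

There are 9! = 362880 arrangements.
Treat the three as one block: 7! placements × 3! orders within the block = 5040·6 = 30240.
Probability = 30240/362880 = 1/12.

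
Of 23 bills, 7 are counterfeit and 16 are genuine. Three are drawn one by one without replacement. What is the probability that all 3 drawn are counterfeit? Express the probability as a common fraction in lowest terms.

5/253

Multiply the conditional probabilities at each draw: 7/23 · 6/22 · 5/21 = 210/10626 = 5/253.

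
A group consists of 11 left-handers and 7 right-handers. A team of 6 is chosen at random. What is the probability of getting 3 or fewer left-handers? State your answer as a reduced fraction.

There are C(18,6) = 18564 ways to choose the 6.
Count the complement (more than 3 left-handers): C(11,4)·C(7,2) + C(11,5)·C(7,1) + C(11,6)·C(7,0) = 6930 + 3234 + 462 = 10626.
Probability = 1 − 10626/18564 = 7938/18564 = 189/442.

189/442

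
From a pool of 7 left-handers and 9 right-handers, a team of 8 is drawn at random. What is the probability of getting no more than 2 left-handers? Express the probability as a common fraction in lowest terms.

45/286

There are C(16,8) = 12870 ways to choose the 8.
Favorable selections (no more than 2 left-handers): C(7,0)·C(9,8) + C(7,1)·C(9,7) + C(7,2)·C(9,6) = 9 + 252 + 1764 = 2025.
Probability = 2025/12870 = 45/286.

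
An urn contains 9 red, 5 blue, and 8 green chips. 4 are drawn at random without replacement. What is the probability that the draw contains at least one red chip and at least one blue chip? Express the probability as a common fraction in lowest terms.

There are C(22,4) = 7315 possible draws.
By inclusion-exclusion on the complements, draws missing all red or all blue: C(13,4) + C(17,4) − C(8,4) = 715 + 2380 − 70 = 3025.
So draws with at least one of each: 7315 − 3025 = 4290, probability 4290/7315 = 78/133.

78/133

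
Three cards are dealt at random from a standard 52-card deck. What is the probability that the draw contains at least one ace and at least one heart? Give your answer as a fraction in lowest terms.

There are C(52,3) = 22100 possible draws.
By inclusion-exclusion on the complements, draws missing all aces or all hearts: C(48,3) + C(39,3) − C(36,3) = 17296 + 9139 − 7140 = 19295.
So draws with at least one of each: 22100 − 19295 = 2805, probability 2805/22100 = 33/260.

33/260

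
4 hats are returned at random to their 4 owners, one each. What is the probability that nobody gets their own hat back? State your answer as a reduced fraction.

3/8

There are 4! = 24 assignments.
By inclusion-exclusion, assignments with no fixed points: C(4,0)·4! − C(4,1)·3! + C(4,2)·2! − C(4,3)·1! + C(4,4)·0! = 9.
Probability = 9/24 = 3/8.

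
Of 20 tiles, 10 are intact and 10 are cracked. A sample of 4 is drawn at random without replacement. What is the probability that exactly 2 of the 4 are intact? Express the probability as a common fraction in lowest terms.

The sample space is all 4-subsets of the 20: C(20,4) = 4845.
Selections with exactly 2 intact: choose 2 of the 10 intact and 2 of the 10 cracked, C(10,2)·C(10,2) = 45·45 = 2025.
Probability = 2025/4845 = 135/323.

135/323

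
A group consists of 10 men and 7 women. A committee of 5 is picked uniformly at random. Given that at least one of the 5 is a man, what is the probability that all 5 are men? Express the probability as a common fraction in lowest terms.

36/881

Work in counts. Selections with at least one man: C(17,5) − C(7,5) = 6188 − 21 = 6167.
Of those, selections where all 5 are men: C(10,5) = 252.
Conditional probability = 252/6167 = 36/881.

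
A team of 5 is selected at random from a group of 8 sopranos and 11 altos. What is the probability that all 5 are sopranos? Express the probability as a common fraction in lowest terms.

14/2907

There are C(19,5) = 11628 possible selections.
Selections with all sopranos: C(8,5) = 56.
Probability = 56/11628 = 14/2907.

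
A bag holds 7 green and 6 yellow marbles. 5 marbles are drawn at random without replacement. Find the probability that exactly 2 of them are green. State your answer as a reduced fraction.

Total number of selections: C(13,5) = 1287.
Selections with exactly 2 green: choose 2 of the 7 green and 3 of the 6 yellow, C(7,2)·C(6,3) = 21·20 = 420.
Probability = 420/1287 = 140/429.

140/429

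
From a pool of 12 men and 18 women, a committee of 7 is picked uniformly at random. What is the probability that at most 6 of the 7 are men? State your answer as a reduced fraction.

There are C(30,7) = 2035800 ways to choose the 7.
The complement is exactly 7 men: C(12,7)·C(18,0) = 792.
Probability = 1 − 792/2035800 = 2035008/2035800 = 28264/28275.

28264/28275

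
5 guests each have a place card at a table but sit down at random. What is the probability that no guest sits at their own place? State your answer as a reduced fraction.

There are 5! = 120 seatings.
By inclusion-exclusion, seatings with no fixed points: C(5,0)·5! − C(5,1)·4! + C(5,2)·3! − C(5,3)·2! + C(5,4)·1! − C(5,5)·0! = 44.
Probability = 44/120 = 11/30.

11/30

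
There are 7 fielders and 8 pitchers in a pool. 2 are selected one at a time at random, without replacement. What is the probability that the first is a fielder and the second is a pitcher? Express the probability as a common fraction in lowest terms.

Multiply the conditional probabilities at each draw: 7/15 · 8/14 = 56/210 = 4/15.

4/15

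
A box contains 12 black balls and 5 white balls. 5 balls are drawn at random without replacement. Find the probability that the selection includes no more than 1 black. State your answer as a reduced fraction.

61/6188

Total selections: C(17,5) = 6188.
Favorable selections (no more than 1 black): C(12,0)·C(5,5) + C(12,1)·C(5,4) = 1 + 60 = 61.
Probability = 61/6188.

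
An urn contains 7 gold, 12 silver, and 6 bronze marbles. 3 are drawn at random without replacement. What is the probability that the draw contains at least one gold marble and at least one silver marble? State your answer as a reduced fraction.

There are C(25,3) = 2300 possible draws.
By inclusion-exclusion on the complements, draws missing all gold or all silver: C(18,3) + C(13,3) − C(6,3) = 816 + 286 − 20 = 1082.
So draws with at least one of each: 2300 − 1082 = 1218, probability 1218/2300 = 609/1150.

609/1150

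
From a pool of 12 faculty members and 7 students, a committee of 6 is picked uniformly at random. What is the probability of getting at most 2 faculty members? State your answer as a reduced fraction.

Total selections: C(19,6) = 27132.
Favorable selections (at most 2 faculty members): C(12,0)·C(7,6) + C(12,1)·C(7,5) + C(12,2)·C(7,4) = 7 + 252 + 2310 = 2569.
Probability = 2569/27132 = 367/3876.

367/3876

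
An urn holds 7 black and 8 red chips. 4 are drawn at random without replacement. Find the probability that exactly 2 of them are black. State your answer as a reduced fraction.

Total number of selections: C(15,4) = 1365.
Selections with exactly 2 black: choose 2 of the 7 black and 2 of the 8 red, C(7,2)·C(8,2) = 21·28 = 588.
Probability = 588/1365 = 28/65.

28/65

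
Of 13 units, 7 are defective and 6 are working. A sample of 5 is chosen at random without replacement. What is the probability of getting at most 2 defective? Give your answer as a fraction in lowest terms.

There are C(13,5) = 1287 ways to choose the 5.
Favorable selections (at most 2 defective): C(7,0)·C(6,5) + C(7,1)·C(6,4) + C(7,2)·C(6,3) = 6 + 105 + 420 = 531.
Probability = 531/1287 = 59/143.

59/143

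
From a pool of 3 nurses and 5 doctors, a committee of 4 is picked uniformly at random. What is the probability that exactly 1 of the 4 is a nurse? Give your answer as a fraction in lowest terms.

There are C(8,4) = 70 ways to choose 4 from 8.
Selections with exactly 1 nurse: choose 1 of the 3 nurses and 3 of the 5 doctors, C(3,1)·C(5,3) = 3·10 = 30.
Probability = 30/70 = 3/7.

3/7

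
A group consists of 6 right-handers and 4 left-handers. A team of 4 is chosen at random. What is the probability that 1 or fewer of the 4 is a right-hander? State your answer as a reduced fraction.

There are C(10,4) = 210 ways to choose the 4.
Favorable selections (1 or fewer right-hander): C(6,0)·C(4,4) + C(6,1)·C(4,3) = 1 + 24 = 25.
Probability = 25/210 = 5/42.

5/42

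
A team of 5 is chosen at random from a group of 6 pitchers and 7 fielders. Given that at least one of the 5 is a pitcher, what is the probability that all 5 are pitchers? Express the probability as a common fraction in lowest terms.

1/211

Work in counts. Selections with at least one pitcher: C(13,5) − C(7,5) = 1287 − 21 = 1266.
Of those, selections where all 5 are pitchers: C(6,5) = 6.
Conditional probability = 6/1266 = 1/211.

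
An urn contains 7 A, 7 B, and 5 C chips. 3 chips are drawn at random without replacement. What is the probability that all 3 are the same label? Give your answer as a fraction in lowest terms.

There are C(19,3) = 969 ways to draw 3 chips.
All same label: C(7,3) + C(7,3) + C(5,3) = 35 + 35 + 10 = 80.
Probability = 80/969.

80/969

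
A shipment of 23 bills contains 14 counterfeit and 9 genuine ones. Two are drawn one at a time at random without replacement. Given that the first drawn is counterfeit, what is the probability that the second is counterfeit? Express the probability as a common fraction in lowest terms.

After removing one counterfeit, 22 remain: 13 counterfeit and 9 genuine.
So the probability the next is counterfeit is 13/22.

13/22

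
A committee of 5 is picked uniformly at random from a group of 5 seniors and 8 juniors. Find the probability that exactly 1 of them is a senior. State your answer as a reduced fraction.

There are C(13,5) = 1287 ways to choose 5 from 13.
Selections with exactly 1 senior: choose 1 of the 5 seniors and 4 of the 8 juniors, C(5,1)·C(8,4) = 5·70 = 350.
Probability = 350/1287.

350/1287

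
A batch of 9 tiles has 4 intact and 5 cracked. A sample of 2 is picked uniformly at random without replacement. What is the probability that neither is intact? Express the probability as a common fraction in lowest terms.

5/18

There are C(9,2) = 36 possible selections.
Selections with no intact (all cracked): C(5,2) = 10.
Probability = 10/36 = 5/18.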